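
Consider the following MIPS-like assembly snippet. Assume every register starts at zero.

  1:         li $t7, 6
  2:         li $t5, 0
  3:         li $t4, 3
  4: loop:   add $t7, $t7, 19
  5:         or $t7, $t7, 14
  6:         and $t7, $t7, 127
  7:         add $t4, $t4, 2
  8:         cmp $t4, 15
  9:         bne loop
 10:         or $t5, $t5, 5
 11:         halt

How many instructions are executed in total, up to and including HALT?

41

$t7=6
$t5=0
$t4=3
$t7=6+19=25
$t7=25|14=31
$t7=31&127=31
$t4=3+2=5
cmp $t4, 15  (cmp 5,15)
bne loop: taken
$t7=31+19=50
$t7=50|14=62
$t7=62&127=62
$t4=5+2=7
cmp $t4, 15  (cmp 7,15)
bne loop: taken
$t7=62+19=81
$t7=81|14=95
$t7=95&127=95
$t4=7+2=9
cmp $t4, 15  (cmp 9,15)
bne loop: taken
$t7=95+19=114
$t7=114|14=126
$t7=126&127=126
$t4=9+2=11
cmp $t4, 15  (cmp 11,15)
bne loop: taken
$t7=126+19=145
$t7=145|14=159
$t7=159&127=31
$t4=11+2=13
cmp $t4, 15  (cmp 13,15)
bne loop: taken
$t7=31+19=50
$t7=50|14=62
$t7=62&127=62
$t4=13+2=15
cmp $t4, 15  (cmp 15,15)
bne loop: not taken
$t5=0|5=5
halt.
Total executed instructions: 41.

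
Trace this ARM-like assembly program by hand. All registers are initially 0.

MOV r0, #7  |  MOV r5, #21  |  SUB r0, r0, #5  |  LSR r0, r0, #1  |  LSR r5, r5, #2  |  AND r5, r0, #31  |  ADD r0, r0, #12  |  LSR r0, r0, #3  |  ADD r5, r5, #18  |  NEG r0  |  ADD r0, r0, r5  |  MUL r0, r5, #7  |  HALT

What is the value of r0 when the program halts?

r0=7
r5=21
r0=7-5=2
r0=2>>1=1
r5=21>>2=5
r5=1&31=1
r0=1+12=13
r0=13>>3=1
r5=1+18=19
r0=-(1)=-1
r0=(-1)+19=18
r0=19*7=133
halt.

133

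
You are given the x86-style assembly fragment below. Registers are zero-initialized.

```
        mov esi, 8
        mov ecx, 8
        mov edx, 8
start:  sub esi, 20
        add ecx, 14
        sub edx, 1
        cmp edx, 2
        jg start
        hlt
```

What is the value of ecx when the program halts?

after mov esi, 8: esi=8
after mov ecx, 8: ecx=8
after mov edx, 8: edx=8
after sub esi, 20: esi=8-20=-12
after add ecx, 14: ecx=8+14=22
after sub edx, 1: edx=8-1=7
cmp edx, 2  (cmp 7,2)
jg start: taken
after sub esi, 20: esi=(-12)-20=-32
after add ecx, 14: ecx=22+14=36
after sub edx, 1: edx=7-1=6
cmp edx, 2  (cmp 6,2)
jg start: taken
after sub esi, 20: esi=(-32)-20=-52
after add ecx, 14: ecx=36+14=50
after sub edx, 1: edx=6-1=5
cmp edx, 2  (cmp 5,2)
jg start: taken
after sub esi, 20: esi=(-52)-20=-72
after add ecx, 14: ecx=50+14=64
after sub edx, 1: edx=5-1=4
cmp edx, 2  (cmp 4,2)
jg start: taken
after sub esi, 20: esi=(-72)-20=-92
after add ecx, 14: ecx=64+14=78
after sub edx, 1: edx=4-1=3
cmp edx, 2  (cmp 3,2)
jg start: taken
after sub esi, 20: esi=(-92)-20=-112
after add ecx, 14: ecx=78+14=92
after sub edx, 1: edx=3-1=2
cmp edx, 2  (cmp 2,2)
jg start: not taken
halt.

92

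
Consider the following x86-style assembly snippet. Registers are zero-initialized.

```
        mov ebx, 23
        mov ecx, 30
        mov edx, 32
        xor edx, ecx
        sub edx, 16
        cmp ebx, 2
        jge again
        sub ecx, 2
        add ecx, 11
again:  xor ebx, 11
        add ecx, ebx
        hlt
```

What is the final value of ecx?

58

after mov ebx, 23: ebx=23
after mov ecx, 30: ecx=30
after mov edx, 32: edx=32
after xor edx, ecx: edx=32^30=62
after sub edx, 16: edx=62-16=46
cmp ebx, 2  (cmp 23,2)
jge again: taken
after xor ebx, 11: ebx=23^11=28
after add ecx, ebx: ecx=30+28=58
halt.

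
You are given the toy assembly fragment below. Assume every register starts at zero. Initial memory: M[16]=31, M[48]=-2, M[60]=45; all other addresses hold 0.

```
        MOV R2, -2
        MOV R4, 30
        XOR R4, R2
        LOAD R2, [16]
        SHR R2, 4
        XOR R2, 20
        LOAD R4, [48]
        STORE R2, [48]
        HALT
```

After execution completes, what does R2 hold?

21

after MOV R2, -2: R2=-2
after MOV R4, 30: R4=30
after XOR R4, R2: R4=30^(-2)=-32
after LOAD R2, [16]: R2=M[16]=31
after SHR R2, 4: R2=31>>4=1
after XOR R2, 20: R2=1^20=21
after LOAD R4, [48]: R4=M[48]=-2
STORE R2, [48] → M[48]=21
halt.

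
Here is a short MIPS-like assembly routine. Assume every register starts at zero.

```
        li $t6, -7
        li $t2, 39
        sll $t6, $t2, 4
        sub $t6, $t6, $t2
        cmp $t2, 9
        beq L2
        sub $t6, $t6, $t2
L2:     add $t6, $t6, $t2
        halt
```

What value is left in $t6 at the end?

$t6=-7
$t2=39
$t6=39<<4=624
$t6=624-39=585
cmp $t2, 9  (cmp 39,9)
beq L2: not taken
$t6=585-39=546
$t6=546+39=585
halt.

585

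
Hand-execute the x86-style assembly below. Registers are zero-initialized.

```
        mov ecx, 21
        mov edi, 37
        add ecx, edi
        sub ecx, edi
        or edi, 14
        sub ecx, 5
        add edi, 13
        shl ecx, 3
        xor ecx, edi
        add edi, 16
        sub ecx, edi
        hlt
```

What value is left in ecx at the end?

mov ecx, 21 → ecx=21
mov edi, 37 → edi=37
add ecx, edi → ecx=21+37=58
sub ecx, edi → ecx=58-37=21
or edi, 14 → edi=37|14=47
sub ecx, 5 → ecx=21-5=16
add edi, 13 → edi=47+13=60
shl ecx, 3 → ecx=16<<3=128
xor ecx, edi → ecx=128^60=188
add edi, 16 → edi=60+16=76
sub ecx, edi → ecx=188-76=112
halt.

112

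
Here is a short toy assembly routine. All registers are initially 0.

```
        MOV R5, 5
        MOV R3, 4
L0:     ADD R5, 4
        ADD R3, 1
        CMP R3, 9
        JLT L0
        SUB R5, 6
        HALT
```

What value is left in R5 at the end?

MOV R5, 5 → R5=5
MOV R3, 4 → R3=4
ADD R5, 4 → R5=5+4=9
ADD R3, 1 → R3=4+1=5
CMP R3, 9  (cmp 5,9)
JLT L0: taken
ADD R5, 4 → R5=9+4=13
ADD R3, 1 → R3=5+1=6
CMP R3, 9  (cmp 6,9)
JLT L0: taken
ADD R5, 4 → R5=13+4=17
ADD R3, 1 → R3=6+1=7
CMP R3, 9  (cmp 7,9)
JLT L0: taken
ADD R5, 4 → R5=17+4=21
ADD R3, 1 → R3=7+1=8
CMP R3, 9  (cmp 8,9)
JLT L0: taken
ADD R5, 4 → R5=21+4=25
ADD R3, 1 → R3=8+1=9
CMP R3, 9  (cmp 9,9)
JLT L0: not taken
SUB R5, 6 → R5=25-6=19
halt.

19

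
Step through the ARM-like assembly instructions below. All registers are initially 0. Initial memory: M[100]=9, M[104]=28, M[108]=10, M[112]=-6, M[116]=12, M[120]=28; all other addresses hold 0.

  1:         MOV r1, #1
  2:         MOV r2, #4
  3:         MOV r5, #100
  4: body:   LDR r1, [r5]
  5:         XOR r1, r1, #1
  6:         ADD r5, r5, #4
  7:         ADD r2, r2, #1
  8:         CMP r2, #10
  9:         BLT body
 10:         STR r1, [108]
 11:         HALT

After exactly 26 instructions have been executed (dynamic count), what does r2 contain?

8

after MOV r1, #1: r1=1
after MOV r2, #4: r2=4
after MOV r5, #100: r5=100
after LDR r1, [r5]: r1=M[100]=9
after XOR r1, r1, #1: r1=9^1=8
after ADD r5, r5, #4: r5=100+4=104
after ADD r2, r2, #1: r2=4+1=5
CMP r2, #10  (cmp 5,10)
BLT body: taken
after LDR r1, [r5]: r1=M[104]=28
after XOR r1, r1, #1: r1=28^1=29
after ADD r5, r5, #4: r5=104+4=108
after ADD r2, r2, #1: r2=5+1=6
CMP r2, #10  (cmp 6,10)
BLT body: taken
after LDR r1, [r5]: r1=M[108]=10
after XOR r1, r1, #1: r1=10^1=11
after ADD r5, r5, #4: r5=108+4=112
after ADD r2, r2, #1: r2=6+1=7
CMP r2, #10  (cmp 7,10)
BLT body: taken
after LDR r1, [r5]: r1=M[112]=-6
after XOR r1, r1, #1: r1=(-6)^1=-5
after ADD r5, r5, #4: r5=112+4=116
after ADD r2, r2, #1: r2=7+1=8
CMP r2, #10  (cmp 8,10)
After step 26: r2 = 8.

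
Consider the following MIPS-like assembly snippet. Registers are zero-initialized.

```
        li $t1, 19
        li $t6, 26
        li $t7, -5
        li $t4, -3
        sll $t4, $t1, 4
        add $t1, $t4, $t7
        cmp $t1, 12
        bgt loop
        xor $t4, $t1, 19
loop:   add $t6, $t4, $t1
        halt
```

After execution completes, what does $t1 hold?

299

li $t1, 19 → $t1=19
li $t6, 26 → $t6=26
li $t7, -5 → $t7=-5
li $t4, -3 → $t4=-3
sll $t4, $t1, 4 → $t4=19<<4=304
add $t1, $t4, $t7 → $t1=304+(-5)=299
cmp $t1, 12  (cmp 299,12)
bgt loop: taken
add $t6, $t4, $t1 → $t6=304+299=603
halt.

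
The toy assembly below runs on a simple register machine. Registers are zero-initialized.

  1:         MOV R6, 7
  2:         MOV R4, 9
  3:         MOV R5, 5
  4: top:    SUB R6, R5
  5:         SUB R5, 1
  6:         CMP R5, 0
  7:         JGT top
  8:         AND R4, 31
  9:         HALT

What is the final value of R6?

-8

MOV R6, 7 → R6=7
MOV R4, 9 → R4=9
MOV R5, 5 → R5=5
SUB R6, R5 → R6=7-5=2
SUB R5, 1 → R5=5-1=4
CMP R5, 0  (cmp 4,0)
JGT top: taken
SUB R6, R5 → R6=2-4=-2
SUB R5, 1 → R5=4-1=3
CMP R5, 0  (cmp 3,0)
JGT top: taken
SUB R6, R5 → R6=(-2)-3=-5
SUB R5, 1 → R5=3-1=2
CMP R5, 0  (cmp 2,0)
JGT top: taken
SUB R6, R5 → R6=(-5)-2=-7
SUB R5, 1 → R5=2-1=1
CMP R5, 0  (cmp 1,0)
JGT top: taken
SUB R6, R5 → R6=(-7)-1=-8
SUB R5, 1 → R5=1-1=0
CMP R5, 0  (cmp 0,0)
JGT top: not taken
AND R4, 31 → R4=9&31=9
halt.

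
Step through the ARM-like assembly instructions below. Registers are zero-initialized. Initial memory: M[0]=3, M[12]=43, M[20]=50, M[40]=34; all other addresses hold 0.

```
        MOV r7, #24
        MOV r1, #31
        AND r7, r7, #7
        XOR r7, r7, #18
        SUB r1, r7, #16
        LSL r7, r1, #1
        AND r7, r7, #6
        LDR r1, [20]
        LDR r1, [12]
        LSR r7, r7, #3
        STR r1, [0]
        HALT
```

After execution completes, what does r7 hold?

0

MOV r7, #24 → r7=24
MOV r1, #31 → r1=31
AND r7, r7, #7 → r7=24&7=0
XOR r7, r7, #18 → r7=0^18=18
SUB r1, r7, #16 → r1=18-16=2
LSL r7, r1, #1 → r7=2<<1=4
AND r7, r7, #6 → r7=4&6=4
LDR r1, [20] → r1=M[20]=50
LDR r1, [12] → r1=M[12]=43
LSR r7, r7, #3 → r7=4>>3=0
STR r1, [0] → M[0]=43
halt.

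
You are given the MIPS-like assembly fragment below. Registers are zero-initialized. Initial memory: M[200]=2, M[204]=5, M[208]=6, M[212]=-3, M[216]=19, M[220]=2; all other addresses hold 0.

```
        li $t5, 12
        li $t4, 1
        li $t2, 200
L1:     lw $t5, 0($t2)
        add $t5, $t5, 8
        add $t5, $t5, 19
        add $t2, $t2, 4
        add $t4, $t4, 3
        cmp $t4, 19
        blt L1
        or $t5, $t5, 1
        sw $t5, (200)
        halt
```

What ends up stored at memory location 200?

29

after li $t5, 12: $t5=12
after li $t4, 1: $t4=1
after li $t2, 200: $t2=200
after lw $t5, 0($t2): $t5=M[200]=2
after add $t5, $t5, 8: $t5=2+8=10
after add $t5, $t5, 19: $t5=10+19=29
after add $t2, $t2, 4: $t2=200+4=204
after add $t4, $t4, 3: $t4=1+3=4
cmp $t4, 19  (cmp 4,19)
blt L1: taken
after lw $t5, 0($t2): $t5=M[204]=5
after add $t5, $t5, 8: $t5=5+8=13
after add $t5, $t5, 19: $t5=13+19=32
after add $t2, $t2, 4: $t2=204+4=208
after add $t4, $t4, 3: $t4=4+3=7
cmp $t4, 19  (cmp 7,19)
blt L1: taken
after lw $t5, 0($t2): $t5=M[208]=6
after add $t5, $t5, 8: $t5=6+8=14
after add $t5, $t5, 19: $t5=14+19=33
after add $t2, $t2, 4: $t2=208+4=212
after add $t4, $t4, 3: $t4=7+3=10
cmp $t4, 19  (cmp 10,19)
blt L1: taken
after lw $t5, 0($t2): $t5=M[212]=-3
after add $t5, $t5, 8: $t5=(-3)+8=5
after add $t5, $t5, 19: $t5=5+19=24
after add $t2, $t2, 4: $t2=212+4=216
after add $t4, $t4, 3: $t4=10+3=13
cmp $t4, 19  (cmp 13,19)
blt L1: taken
after lw $t5, 0($t2): $t5=M[216]=19
after add $t5, $t5, 8: $t5=19+8=27
after add $t5, $t5, 19: $t5=27+19=46
after add $t2, $t2, 4: $t2=216+4=220
after add $t4, $t4, 3: $t4=13+3=16
cmp $t4, 19  (cmp 16,19)
blt L1: taken
after lw $t5, 0($t2): $t5=M[220]=2
after add $t5, $t5, 8: $t5=2+8=10
after add $t5, $t5, 19: $t5=10+19=29
after add $t2, $t2, 4: $t2=220+4=224
after add $t4, $t4, 3: $t4=16+3=19
cmp $t4, 19  (cmp 19,19)
blt L1: not taken
after or $t5, $t5, 1: $t5=29|1=29
sw $t5, (200) → M[200]=29
halt.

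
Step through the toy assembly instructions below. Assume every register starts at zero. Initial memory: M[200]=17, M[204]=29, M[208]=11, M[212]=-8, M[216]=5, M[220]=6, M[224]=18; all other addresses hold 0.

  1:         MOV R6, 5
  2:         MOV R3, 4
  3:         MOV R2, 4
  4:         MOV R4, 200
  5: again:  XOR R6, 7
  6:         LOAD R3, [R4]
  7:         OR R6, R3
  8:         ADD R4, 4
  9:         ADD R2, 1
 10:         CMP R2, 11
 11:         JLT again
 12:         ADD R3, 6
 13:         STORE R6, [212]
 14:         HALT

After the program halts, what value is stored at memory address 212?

R6=5
R3=4
R2=4
R4=200
R6=5^7=2
R3=M[200]=17
R6=2|17=19
R4=200+4=204
R2=4+1=5
CMP R2, 11  (cmp 5,11)
JLT again: taken
R6=19^7=20
R3=M[204]=29
R6=20|29=29
R4=204+4=208
R2=5+1=6
CMP R2, 11  (cmp 6,11)
JLT again: taken
R6=29^7=26
R3=M[208]=11
R6=26|11=27
R4=208+4=212
R2=6+1=7
CMP R2, 11  (cmp 7,11)
JLT again: taken
R6=27^7=28
R3=M[212]=-8
R6=28|(-8)=-4
R4=212+4=216
R2=7+1=8
CMP R2, 11  (cmp 8,11)
JLT again: taken
R6=(-4)^7=-5
R3=M[216]=5
R6=(-5)|5=-1
R4=216+4=220
R2=8+1=9
CMP R2, 11  (cmp 9,11)
JLT again: taken
R6=(-1)^7=-8
R3=M[220]=6
R6=(-8)|6=-2
R4=220+4=224
R2=9+1=10
CMP R2, 11  (cmp 10,11)
JLT again: taken
R6=(-2)^7=-7
R3=M[224]=18
R6=(-7)|18=-5
R4=224+4=228
R2=10+1=11
CMP R2, 11  (cmp 11,11)
JLT again: not taken
R3=18+6=24
STORE R6, [212] → M[212]=-5
halt.

-5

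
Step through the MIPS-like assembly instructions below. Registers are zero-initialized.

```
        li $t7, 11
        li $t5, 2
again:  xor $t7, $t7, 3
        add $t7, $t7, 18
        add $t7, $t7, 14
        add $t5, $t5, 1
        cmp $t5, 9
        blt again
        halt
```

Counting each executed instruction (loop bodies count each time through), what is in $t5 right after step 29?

after li $t7, 11: $t7=11
after li $t5, 2: $t5=2
after xor $t7, $t7, 3: $t7=11^3=8
after add $t7, $t7, 18: $t7=8+18=26
after add $t7, $t7, 14: $t7=26+14=40
after add $t5, $t5, 1: $t5=2+1=3
cmp $t5, 9  (cmp 3,9)
blt again: taken
after xor $t7, $t7, 3: $t7=40^3=43
after add $t7, $t7, 18: $t7=43+18=61
after add $t7, $t7, 14: $t7=61+14=75
after add $t5, $t5, 1: $t5=3+1=4
cmp $t5, 9  (cmp 4,9)
blt again: taken
after xor $t7, $t7, 3: $t7=75^3=72
after add $t7, $t7, 18: $t7=72+18=90
after add $t7, $t7, 14: $t7=90+14=104
after add $t5, $t5, 1: $t5=4+1=5
cmp $t5, 9  (cmp 5,9)
blt again: taken
after xor $t7, $t7, 3: $t7=104^3=107
after add $t7, $t7, 18: $t7=107+18=125
after add $t7, $t7, 14: $t7=125+14=139
after add $t5, $t5, 1: $t5=5+1=6
cmp $t5, 9  (cmp 6,9)
blt again: taken
after xor $t7, $t7, 3: $t7=139^3=136
after add $t7, $t7, 18: $t7=136+18=154
after add $t7, $t7, 14: $t7=154+14=168
After step 29: $t5 = 6.

6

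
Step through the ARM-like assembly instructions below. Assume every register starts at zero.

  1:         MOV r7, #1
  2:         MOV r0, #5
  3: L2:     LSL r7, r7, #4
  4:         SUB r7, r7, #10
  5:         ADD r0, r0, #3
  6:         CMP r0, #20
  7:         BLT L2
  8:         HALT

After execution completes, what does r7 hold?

MOV r7, #1 → r7=1
MOV r0, #5 → r0=5
LSL r7, r7, #4 → r7=1<<4=16
SUB r7, r7, #10 → r7=16-10=6
ADD r0, r0, #3 → r0=5+3=8
CMP r0, #20  (cmp 8,20)
BLT L2: taken
LSL r7, r7, #4 → r7=6<<4=96
SUB r7, r7, #10 → r7=96-10=86
ADD r0, r0, #3 → r0=8+3=11
CMP r0, #20  (cmp 11,20)
BLT L2: taken
LSL r7, r7, #4 → r7=86<<4=1376
SUB r7, r7, #10 → r7=1376-10=1366
ADD r0, r0, #3 → r0=11+3=14
CMP r0, #20  (cmp 14,20)
BLT L2: taken
LSL r7, r7, #4 → r7=1366<<4=21856
SUB r7, r7, #10 → r7=21856-10=21846
ADD r0, r0, #3 → r0=14+3=17
CMP r0, #20  (cmp 17,20)
BLT L2: taken
LSL r7, r7, #4 → r7=21846<<4=349536
SUB r7, r7, #10 → r7=349536-10=349526
ADD r0, r0, #3 → r0=17+3=20
CMP r0, #20  (cmp 20,20)
BLT L2: not taken
halt.

349526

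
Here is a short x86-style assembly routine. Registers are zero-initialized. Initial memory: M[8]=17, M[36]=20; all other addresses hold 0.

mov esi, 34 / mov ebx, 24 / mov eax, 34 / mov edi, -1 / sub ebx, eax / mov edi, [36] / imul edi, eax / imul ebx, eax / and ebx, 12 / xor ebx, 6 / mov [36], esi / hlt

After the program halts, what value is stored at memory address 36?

34

after mov esi, 34: esi=34
after mov ebx, 24: ebx=24
after mov eax, 34: eax=34
after mov edi, -1: edi=-1
after sub ebx, eax: ebx=24-34=-10
after mov edi, [36]: edi=M[36]=20
after imul edi, eax: edi=20*34=680
after imul ebx, eax: ebx=(-10)*34=-340
after and ebx, 12: ebx=(-340)&12=12
after xor ebx, 6: ebx=12^6=10
mov [36], esi → M[36]=34
halt.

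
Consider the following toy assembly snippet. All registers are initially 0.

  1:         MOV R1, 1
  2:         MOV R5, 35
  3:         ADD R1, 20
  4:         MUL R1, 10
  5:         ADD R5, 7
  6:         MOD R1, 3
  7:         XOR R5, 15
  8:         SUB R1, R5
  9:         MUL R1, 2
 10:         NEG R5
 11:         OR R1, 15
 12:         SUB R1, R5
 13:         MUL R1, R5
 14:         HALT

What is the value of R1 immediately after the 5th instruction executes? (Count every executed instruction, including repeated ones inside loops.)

after MOV R1, 1: R1=1
after MOV R5, 35: R5=35
after ADD R1, 20: R1=1+20=21
after MUL R1, 10: R1=21*10=210
after ADD R5, 7: R5=35+7=42
After step 5: R1 = 210.

210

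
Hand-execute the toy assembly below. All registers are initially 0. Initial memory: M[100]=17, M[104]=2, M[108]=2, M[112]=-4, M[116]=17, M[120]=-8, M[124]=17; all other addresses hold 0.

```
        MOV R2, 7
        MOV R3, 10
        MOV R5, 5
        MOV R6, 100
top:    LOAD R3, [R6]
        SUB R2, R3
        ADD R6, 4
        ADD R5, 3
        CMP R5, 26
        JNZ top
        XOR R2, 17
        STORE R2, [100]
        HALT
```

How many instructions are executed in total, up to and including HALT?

R2=7
R3=10
R5=5
R6=100
R3=M[100]=17
R2=7-17=-10
R6=100+4=104
R5=5+3=8
CMP R5, 26  (cmp 8,26)
JNZ top: taken
R3=M[104]=2
R2=(-10)-2=-12
R6=104+4=108
R5=8+3=11
CMP R5, 26  (cmp 11,26)
JNZ top: taken
R3=M[108]=2
R2=(-12)-2=-14
R6=108+4=112
R5=11+3=14
CMP R5, 26  (cmp 14,26)
JNZ top: taken
R3=M[112]=-4
R2=(-14)-(-4)=-10
R6=112+4=116
R5=14+3=17
CMP R5, 26  (cmp 17,26)
JNZ top: taken
R3=M[116]=17
R2=(-10)-17=-27
R6=116+4=120
R5=17+3=20
CMP R5, 26  (cmp 20,26)
JNZ top: taken
R3=M[120]=-8
R2=(-27)-(-8)=-19
R6=120+4=124
R5=20+3=23
CMP R5, 26  (cmp 23,26)
JNZ top: taken
R3=M[124]=17
R2=(-19)-17=-36
R6=124+4=128
R5=23+3=26
CMP R5, 26  (cmp 26,26)
JNZ top: not taken
R2=(-36)^17=-51
STORE R2, [100] → M[100]=-51
halt.
Total executed instructions: 49.

49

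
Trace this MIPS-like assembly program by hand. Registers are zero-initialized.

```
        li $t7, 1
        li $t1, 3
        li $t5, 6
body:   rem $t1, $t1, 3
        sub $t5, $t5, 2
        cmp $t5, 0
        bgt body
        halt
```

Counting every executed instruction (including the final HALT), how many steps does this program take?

$t7=1
$t1=3
$t5=6
$t1=3%3=0
$t5=6-2=4
cmp $t5, 0  (cmp 4,0)
bgt body: taken
$t1=0%3=0
$t5=4-2=2
cmp $t5, 0  (cmp 2,0)
bgt body: taken
$t1=0%3=0
$t5=2-2=0
cmp $t5, 0  (cmp 0,0)
bgt body: not taken
halt.
Total executed instructions: 16.

16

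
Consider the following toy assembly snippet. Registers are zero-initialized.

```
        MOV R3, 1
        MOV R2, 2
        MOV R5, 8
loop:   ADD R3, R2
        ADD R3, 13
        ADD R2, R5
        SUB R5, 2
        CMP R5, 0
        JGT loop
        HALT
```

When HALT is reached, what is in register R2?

22

MOV R3, 1 → R3=1
MOV R2, 2 → R2=2
MOV R5, 8 → R5=8
ADD R3, R2 → R3=1+2=3
ADD R3, 13 → R3=3+13=16
ADD R2, R5 → R2=2+8=10
SUB R5, 2 → R5=8-2=6
CMP R5, 0  (cmp 6,0)
JGT loop: taken
ADD R3, R2 → R3=16+10=26
ADD R3, 13 → R3=26+13=39
ADD R2, R5 → R2=10+6=16
SUB R5, 2 → R5=6-2=4
CMP R5, 0  (cmp 4,0)
JGT loop: taken
ADD R3, R2 → R3=39+16=55
ADD R3, 13 → R3=55+13=68
ADD R2, R5 → R2=16+4=20
SUB R5, 2 → R5=4-2=2
CMP R5, 0  (cmp 2,0)
JGT loop: taken
ADD R3, R2 → R3=68+20=88
ADD R3, 13 → R3=88+13=101
ADD R2, R5 → R2=20+2=22
SUB R5, 2 → R5=2-2=0
CMP R5, 0  (cmp 0,0)
JGT loop: not taken
halt.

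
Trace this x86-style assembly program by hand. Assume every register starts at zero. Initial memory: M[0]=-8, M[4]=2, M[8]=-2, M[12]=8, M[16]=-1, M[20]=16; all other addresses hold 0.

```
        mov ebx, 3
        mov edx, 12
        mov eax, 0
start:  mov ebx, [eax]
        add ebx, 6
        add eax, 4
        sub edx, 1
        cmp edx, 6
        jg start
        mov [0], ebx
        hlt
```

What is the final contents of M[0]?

ebx=3
edx=12
eax=0
ebx=M[0]=-8
ebx=(-8)+6=-2
eax=0+4=4
edx=12-1=11
cmp edx, 6  (cmp 11,6)
jg start: taken
ebx=M[4]=2
ebx=2+6=8
eax=4+4=8
edx=11-1=10
cmp edx, 6  (cmp 10,6)
jg start: taken
ebx=M[8]=-2
ebx=(-2)+6=4
eax=8+4=12
edx=10-1=9
cmp edx, 6  (cmp 9,6)
jg start: taken
ebx=M[12]=8
ebx=8+6=14
eax=12+4=16
edx=9-1=8
cmp edx, 6  (cmp 8,6)
jg start: taken
ebx=M[16]=-1
ebx=(-1)+6=5
eax=16+4=20
edx=8-1=7
cmp edx, 6  (cmp 7,6)
jg start: taken
ebx=M[20]=16
ebx=16+6=22
eax=20+4=24
edx=7-1=6
cmp edx, 6  (cmp 6,6)
jg start: not taken
mov [0], ebx → M[0]=22
halt.

22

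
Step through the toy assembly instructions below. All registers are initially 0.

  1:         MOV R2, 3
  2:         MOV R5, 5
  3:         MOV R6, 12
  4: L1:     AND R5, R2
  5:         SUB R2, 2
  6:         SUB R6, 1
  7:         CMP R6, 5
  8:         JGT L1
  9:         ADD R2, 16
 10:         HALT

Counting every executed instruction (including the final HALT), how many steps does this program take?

MOV R2, 3 → R2=3
MOV R5, 5 → R5=5
MOV R6, 12 → R6=12
AND R5, R2 → R5=5&3=1
SUB R2, 2 → R2=3-2=1
SUB R6, 1 → R6=12-1=11
CMP R6, 5  (cmp 11,5)
JGT L1: taken
AND R5, R2 → R5=1&1=1
SUB R2, 2 → R2=1-2=-1
SUB R6, 1 → R6=11-1=10
CMP R6, 5  (cmp 10,5)
JGT L1: taken
AND R5, R2 → R5=1&(-1)=1
SUB R2, 2 → R2=(-1)-2=-3
SUB R6, 1 → R6=10-1=9
CMP R6, 5  (cmp 9,5)
JGT L1: taken
AND R5, R2 → R5=1&(-3)=1
SUB R2, 2 → R2=(-3)-2=-5
SUB R6, 1 → R6=9-1=8
CMP R6, 5  (cmp 8,5)
JGT L1: taken
AND R5, R2 → R5=1&(-5)=1
SUB R2, 2 → R2=(-5)-2=-7
SUB R6, 1 → R6=8-1=7
CMP R6, 5  (cmp 7,5)
JGT L1: taken
AND R5, R2 → R5=1&(-7)=1
SUB R2, 2 → R2=(-7)-2=-9
SUB R6, 1 → R6=7-1=6
CMP R6, 5  (cmp 6,5)
JGT L1: taken
AND R5, R2 → R5=1&(-9)=1
SUB R2, 2 → R2=(-9)-2=-11
SUB R6, 1 → R6=6-1=5
CMP R6, 5  (cmp 5,5)
JGT L1: not taken
ADD R2, 16 → R2=(-11)+16=5
halt.
Total executed instructions: 40.

40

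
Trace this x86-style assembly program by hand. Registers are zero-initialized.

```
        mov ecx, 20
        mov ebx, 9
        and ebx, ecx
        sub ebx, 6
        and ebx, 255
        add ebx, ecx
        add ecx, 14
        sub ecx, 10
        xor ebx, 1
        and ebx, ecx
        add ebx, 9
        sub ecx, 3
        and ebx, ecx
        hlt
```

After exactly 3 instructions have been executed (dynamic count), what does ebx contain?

mov ecx, 20 → ecx=20
mov ebx, 9 → ebx=9
and ebx, ecx → ebx=9&20=0
After step 3: ebx = 0.

0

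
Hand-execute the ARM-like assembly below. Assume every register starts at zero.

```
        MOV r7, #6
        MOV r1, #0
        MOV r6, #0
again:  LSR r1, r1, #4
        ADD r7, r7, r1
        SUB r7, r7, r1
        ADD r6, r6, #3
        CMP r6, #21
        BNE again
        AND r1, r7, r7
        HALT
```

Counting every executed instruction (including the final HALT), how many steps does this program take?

47

MOV r7, #6 → r7=6
MOV r1, #0 → r1=0
MOV r6, #0 → r6=0
LSR r1, r1, #4 → r1=0>>4=0
ADD r7, r7, r1 → r7=6+0=6
SUB r7, r7, r1 → r7=6-0=6
ADD r6, r6, #3 → r6=0+3=3
CMP r6, #21  (cmp 3,21)
BNE again: taken
LSR r1, r1, #4 → r1=0>>4=0
ADD r7, r7, r1 → r7=6+0=6
SUB r7, r7, r1 → r7=6-0=6
ADD r6, r6, #3 → r6=3+3=6
CMP r6, #21  (cmp 6,21)
BNE again: taken
LSR r1, r1, #4 → r1=0>>4=0
ADD r7, r7, r1 → r7=6+0=6
SUB r7, r7, r1 → r7=6-0=6
ADD r6, r6, #3 → r6=6+3=9
CMP r6, #21  (cmp 9,21)
BNE again: taken
LSR r1, r1, #4 → r1=0>>4=0
ADD r7, r7, r1 → r7=6+0=6
SUB r7, r7, r1 → r7=6-0=6
ADD r6, r6, #3 → r6=9+3=12
CMP r6, #21  (cmp 12,21)
BNE again: taken
LSR r1, r1, #4 → r1=0>>4=0
ADD r7, r7, r1 → r7=6+0=6
SUB r7, r7, r1 → r7=6-0=6
ADD r6, r6, #3 → r6=12+3=15
CMP r6, #21  (cmp 15,21)
BNE again: taken
LSR r1, r1, #4 → r1=0>>4=0
ADD r7, r7, r1 → r7=6+0=6
SUB r7, r7, r1 → r7=6-0=6
ADD r6, r6, #3 → r6=15+3=18
CMP r6, #21  (cmp 18,21)
BNE again: taken
LSR r1, r1, #4 → r1=0>>4=0
ADD r7, r7, r1 → r7=6+0=6
SUB r7, r7, r1 → r7=6-0=6
ADD r6, r6, #3 → r6=18+3=21
CMP r6, #21  (cmp 21,21)
BNE again: not taken
AND r1, r7, r7 → r1=6&6=6
halt.
Total executed instructions: 47.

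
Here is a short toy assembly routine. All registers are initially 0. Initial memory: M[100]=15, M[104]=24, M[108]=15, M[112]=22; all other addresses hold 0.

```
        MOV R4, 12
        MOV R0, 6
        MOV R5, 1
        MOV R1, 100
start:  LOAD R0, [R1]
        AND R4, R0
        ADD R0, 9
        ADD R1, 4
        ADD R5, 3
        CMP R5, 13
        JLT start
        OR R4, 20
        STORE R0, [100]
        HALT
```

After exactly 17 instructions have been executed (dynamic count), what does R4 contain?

8

MOV R4, 12 → R4=12
MOV R0, 6 → R0=6
MOV R5, 1 → R5=1
MOV R1, 100 → R1=100
LOAD R0, [R1] → R0=M[100]=15
AND R4, R0 → R4=12&15=12
ADD R0, 9 → R0=15+9=24
ADD R1, 4 → R1=100+4=104
ADD R5, 3 → R5=1+3=4
CMP R5, 13  (cmp 4,13)
JLT start: taken
LOAD R0, [R1] → R0=M[104]=24
AND R4, R0 → R4=12&24=8
ADD R0, 9 → R0=24+9=33
ADD R1, 4 → R1=104+4=108
ADD R5, 3 → R5=4+3=7
CMP R5, 13  (cmp 7,13)
After step 17: R4 = 8.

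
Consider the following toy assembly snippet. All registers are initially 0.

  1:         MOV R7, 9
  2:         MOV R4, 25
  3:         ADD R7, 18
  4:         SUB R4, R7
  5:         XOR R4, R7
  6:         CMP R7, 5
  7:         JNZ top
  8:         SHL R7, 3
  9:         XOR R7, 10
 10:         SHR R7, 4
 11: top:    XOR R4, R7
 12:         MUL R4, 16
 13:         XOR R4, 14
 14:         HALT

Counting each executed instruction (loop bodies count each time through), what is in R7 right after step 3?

after MOV R7, 9: R7=9
after MOV R4, 25: R4=25
after ADD R7, 18: R7=9+18=27
After step 3: R7 = 27.

27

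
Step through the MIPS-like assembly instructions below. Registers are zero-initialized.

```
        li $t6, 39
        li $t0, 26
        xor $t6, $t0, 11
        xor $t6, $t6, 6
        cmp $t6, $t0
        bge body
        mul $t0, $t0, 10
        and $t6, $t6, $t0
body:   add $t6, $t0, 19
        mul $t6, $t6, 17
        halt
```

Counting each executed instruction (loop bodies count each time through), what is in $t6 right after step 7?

23

$t6=39
$t0=26
$t6=26^11=17
$t6=17^6=23
cmp $t6, $t0  (cmp 23,26)
bge body: not taken
$t0=26*10=260
After step 7: $t6 = 23.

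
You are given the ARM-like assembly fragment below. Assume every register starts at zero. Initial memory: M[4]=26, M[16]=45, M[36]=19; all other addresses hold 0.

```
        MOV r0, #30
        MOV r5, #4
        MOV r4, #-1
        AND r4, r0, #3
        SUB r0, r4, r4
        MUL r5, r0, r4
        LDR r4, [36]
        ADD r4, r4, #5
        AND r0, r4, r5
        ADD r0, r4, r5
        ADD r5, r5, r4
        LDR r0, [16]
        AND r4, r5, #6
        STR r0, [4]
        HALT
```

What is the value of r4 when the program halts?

0

r0=30
r5=4
r4=-1
r4=30&3=2
r0=2-2=0
r5=0*2=0
r4=M[36]=19
r4=19+5=24
r0=24&0=0
r0=24+0=24
r5=0+24=24
r0=M[16]=45
r4=24&6=0
STR r0, [4] → M[4]=45
halt.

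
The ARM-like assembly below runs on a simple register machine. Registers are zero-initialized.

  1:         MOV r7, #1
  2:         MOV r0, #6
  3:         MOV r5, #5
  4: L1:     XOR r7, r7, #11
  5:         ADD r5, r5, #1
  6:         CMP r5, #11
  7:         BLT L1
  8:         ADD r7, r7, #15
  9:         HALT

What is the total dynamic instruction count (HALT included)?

29

r7=1
r0=6
r5=5
r7=1^11=10
r5=5+1=6
CMP r5, #11  (cmp 6,11)
BLT L1: taken
r7=10^11=1
r5=6+1=7
CMP r5, #11  (cmp 7,11)
BLT L1: taken
r7=1^11=10
r5=7+1=8
CMP r5, #11  (cmp 8,11)
BLT L1: taken
r7=10^11=1
r5=8+1=9
CMP r5, #11  (cmp 9,11)
BLT L1: taken
r7=1^11=10
r5=9+1=10
CMP r5, #11  (cmp 10,11)
BLT L1: taken
r7=10^11=1
r5=10+1=11
CMP r5, #11  (cmp 11,11)
BLT L1: not taken
r7=1+15=16
halt.
Total executed instructions: 29.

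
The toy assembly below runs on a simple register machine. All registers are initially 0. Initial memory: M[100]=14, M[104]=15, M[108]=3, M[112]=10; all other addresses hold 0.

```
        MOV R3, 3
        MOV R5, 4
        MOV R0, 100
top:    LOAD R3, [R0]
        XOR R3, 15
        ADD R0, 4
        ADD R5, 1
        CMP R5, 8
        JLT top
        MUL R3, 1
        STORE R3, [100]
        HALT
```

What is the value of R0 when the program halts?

after MOV R3, 3: R3=3
after MOV R5, 4: R5=4
after MOV R0, 100: R0=100
after LOAD R3, [R0]: R3=M[100]=14
after XOR R3, 15: R3=14^15=1
after ADD R0, 4: R0=100+4=104
after ADD R5, 1: R5=4+1=5
CMP R5, 8  (cmp 5,8)
JLT top: taken
after LOAD R3, [R0]: R3=M[104]=15
after XOR R3, 15: R3=15^15=0
after ADD R0, 4: R0=104+4=108
after ADD R5, 1: R5=5+1=6
CMP R5, 8  (cmp 6,8)
JLT top: taken
after LOAD R3, [R0]: R3=M[108]=3
after XOR R3, 15: R3=3^15=12
after ADD R0, 4: R0=108+4=112
after ADD R5, 1: R5=6+1=7
CMP R5, 8  (cmp 7,8)
JLT top: taken
after LOAD R3, [R0]: R3=M[112]=10
after XOR R3, 15: R3=10^15=5
after ADD R0, 4: R0=112+4=116
after ADD R5, 1: R5=7+1=8
CMP R5, 8  (cmp 8,8)
JLT top: not taken
after MUL R3, 1: R3=5*1=5
STORE R3, [100] → M[100]=5
halt.

116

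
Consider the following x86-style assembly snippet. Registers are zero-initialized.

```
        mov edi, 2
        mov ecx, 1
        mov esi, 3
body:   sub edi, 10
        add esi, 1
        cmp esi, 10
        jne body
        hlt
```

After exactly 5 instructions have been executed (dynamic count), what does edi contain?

-8

edi=2
ecx=1
esi=3
edi=2-10=-8
esi=3+1=4
After step 5: edi = -8.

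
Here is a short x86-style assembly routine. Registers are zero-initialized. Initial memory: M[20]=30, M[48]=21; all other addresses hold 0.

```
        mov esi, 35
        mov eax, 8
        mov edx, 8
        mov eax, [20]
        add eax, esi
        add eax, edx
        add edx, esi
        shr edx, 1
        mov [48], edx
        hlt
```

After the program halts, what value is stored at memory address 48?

21

after mov esi, 35: esi=35
after mov eax, 8: eax=8
after mov edx, 8: edx=8
after mov eax, [20]: eax=M[20]=30
after add eax, esi: eax=30+35=65
after add eax, edx: eax=65+8=73
after add edx, esi: edx=8+35=43
after shr edx, 1: edx=43>>1=21
mov [48], edx → M[48]=21
halt.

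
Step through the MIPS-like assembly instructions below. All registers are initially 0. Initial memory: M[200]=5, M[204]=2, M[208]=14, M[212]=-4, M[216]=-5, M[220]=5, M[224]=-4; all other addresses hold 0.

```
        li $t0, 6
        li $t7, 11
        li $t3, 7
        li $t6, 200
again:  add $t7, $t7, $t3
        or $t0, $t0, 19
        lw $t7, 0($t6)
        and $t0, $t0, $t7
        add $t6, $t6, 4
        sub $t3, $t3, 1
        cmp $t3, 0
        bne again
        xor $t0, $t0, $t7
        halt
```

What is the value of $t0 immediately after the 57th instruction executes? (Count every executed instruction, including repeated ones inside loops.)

16

after li $t0, 6: $t0=6
after li $t7, 11: $t7=11
after li $t3, 7: $t3=7
after li $t6, 200: $t6=200
after add $t7, $t7, $t3: $t7=11+7=18
after or $t0, $t0, 19: $t0=6|19=23
after lw $t7, 0($t6): $t7=M[200]=5
after and $t0, $t0, $t7: $t0=23&5=5
after add $t6, $t6, 4: $t6=200+4=204
after sub $t3, $t3, 1: $t3=7-1=6
cmp $t3, 0  (cmp 6,0)
bne again: taken
after add $t7, $t7, $t3: $t7=5+6=11
after or $t0, $t0, 19: $t0=5|19=23
after lw $t7, 0($t6): $t7=M[204]=2
after and $t0, $t0, $t7: $t0=23&2=2
after add $t6, $t6, 4: $t6=204+4=208
after sub $t3, $t3, 1: $t3=6-1=5
cmp $t3, 0  (cmp 5,0)
bne again: taken
after add $t7, $t7, $t3: $t7=2+5=7
after or $t0, $t0, 19: $t0=2|19=19
after lw $t7, 0($t6): $t7=M[208]=14
after and $t0, $t0, $t7: $t0=19&14=2
after add $t6, $t6, 4: $t6=208+4=212
after sub $t3, $t3, 1: $t3=5-1=4
cmp $t3, 0  (cmp 4,0)
bne again: taken
after add $t7, $t7, $t3: $t7=14+4=18
after or $t0, $t0, 19: $t0=2|19=19
after lw $t7, 0($t6): $t7=M[212]=-4
after and $t0, $t0, $t7: $t0=19&(-4)=16
after add $t6, $t6, 4: $t6=212+4=216
after sub $t3, $t3, 1: $t3=4-1=3
cmp $t3, 0  (cmp 3,0)
bne again: taken
after add $t7, $t7, $t3: $t7=(-4)+3=-1
after or $t0, $t0, 19: $t0=16|19=19
after lw $t7, 0($t6): $t7=M[216]=-5
after and $t0, $t0, $t7: $t0=19&(-5)=19
after add $t6, $t6, 4: $t6=216+4=220
after sub $t3, $t3, 1: $t3=3-1=2
cmp $t3, 0  (cmp 2,0)
bne again: taken
after add $t7, $t7, $t3: $t7=(-5)+2=-3
after or $t0, $t0, 19: $t0=19|19=19
after lw $t7, 0($t6): $t7=M[220]=5
after and $t0, $t0, $t7: $t0=19&5=1
after add $t6, $t6, 4: $t6=220+4=224
after sub $t3, $t3, 1: $t3=2-1=1
cmp $t3, 0  (cmp 1,0)
bne again: taken
after add $t7, $t7, $t3: $t7=5+1=6
after or $t0, $t0, 19: $t0=1|19=19
after lw $t7, 0($t6): $t7=M[224]=-4
after and $t0, $t0, $t7: $t0=19&(-4)=16
after add $t6, $t6, 4: $t6=224+4=228
After step 57: $t0 = 16.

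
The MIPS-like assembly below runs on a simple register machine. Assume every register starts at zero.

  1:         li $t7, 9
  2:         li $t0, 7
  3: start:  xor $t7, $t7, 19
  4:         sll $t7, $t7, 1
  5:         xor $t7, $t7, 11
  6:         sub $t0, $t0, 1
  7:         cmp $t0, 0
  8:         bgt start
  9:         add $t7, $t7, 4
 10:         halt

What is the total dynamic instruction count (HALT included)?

46

$t7=9
$t0=7
$t7=9^19=26
$t7=26<<1=52
$t7=52^11=63
$t0=7-1=6
cmp $t0, 0  (cmp 6,0)
bgt start: taken
$t7=63^19=44
$t7=44<<1=88
$t7=88^11=83
$t0=6-1=5
cmp $t0, 0  (cmp 5,0)
bgt start: taken
$t7=83^19=64
$t7=64<<1=128
$t7=128^11=139
$t0=5-1=4
cmp $t0, 0  (cmp 4,0)
bgt start: taken
$t7=139^19=152
$t7=152<<1=304
$t7=304^11=315
$t0=4-1=3
cmp $t0, 0  (cmp 3,0)
bgt start: taken
$t7=315^19=296
$t7=296<<1=592
$t7=592^11=603
$t0=3-1=2
cmp $t0, 0  (cmp 2,0)
bgt start: taken
$t7=603^19=584
$t7=584<<1=1168
$t7=1168^11=1179
$t0=2-1=1
cmp $t0, 0  (cmp 1,0)
bgt start: taken
$t7=1179^19=1160
$t7=1160<<1=2320
$t7=2320^11=2331
$t0=1-1=0
cmp $t0, 0  (cmp 0,0)
bgt start: not taken
$t7=2331+4=2335
halt.
Total executed instructions: 46.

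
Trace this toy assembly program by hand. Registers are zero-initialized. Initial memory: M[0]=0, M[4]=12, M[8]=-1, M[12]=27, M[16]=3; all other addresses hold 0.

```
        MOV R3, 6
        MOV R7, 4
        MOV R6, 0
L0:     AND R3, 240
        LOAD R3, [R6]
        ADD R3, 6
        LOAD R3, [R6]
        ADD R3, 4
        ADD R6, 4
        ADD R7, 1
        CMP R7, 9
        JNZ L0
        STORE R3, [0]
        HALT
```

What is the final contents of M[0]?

MOV R3, 6 → R3=6
MOV R7, 4 → R7=4
MOV R6, 0 → R6=0
AND R3, 240 → R3=6&240=0
LOAD R3, [R6] → R3=M[0]=0
ADD R3, 6 → R3=0+6=6
LOAD R3, [R6] → R3=M[0]=0
ADD R3, 4 → R3=0+4=4
ADD R6, 4 → R6=0+4=4
ADD R7, 1 → R7=4+1=5
CMP R7, 9  (cmp 5,9)
JNZ L0: taken
AND R3, 240 → R3=4&240=0
LOAD R3, [R6] → R3=M[4]=12
ADD R3, 6 → R3=12+6=18
LOAD R3, [R6] → R3=M[4]=12
ADD R3, 4 → R3=12+4=16
ADD R6, 4 → R6=4+4=8
ADD R7, 1 → R7=5+1=6
CMP R7, 9  (cmp 6,9)
JNZ L0: taken
AND R3, 240 → R3=16&240=16
LOAD R3, [R6] → R3=M[8]=-1
ADD R3, 6 → R3=(-1)+6=5
LOAD R3, [R6] → R3=M[8]=-1
ADD R3, 4 → R3=(-1)+4=3
ADD R6, 4 → R6=8+4=12
ADD R7, 1 → R7=6+1=7
CMP R7, 9  (cmp 7,9)
JNZ L0: taken
AND R3, 240 → R3=3&240=0
LOAD R3, [R6] → R3=M[12]=27
ADD R3, 6 → R3=27+6=33
LOAD R3, [R6] → R3=M[12]=27
ADD R3, 4 → R3=27+4=31
ADD R6, 4 → R6=12+4=16
ADD R7, 1 → R7=7+1=8
CMP R7, 9  (cmp 8,9)
JNZ L0: taken
AND R3, 240 → R3=31&240=16
LOAD R3, [R6] → R3=M[16]=3
ADD R3, 6 → R3=3+6=9
LOAD R3, [R6] → R3=M[16]=3
ADD R3, 4 → R3=3+4=7
ADD R6, 4 → R6=16+4=20
ADD R7, 1 → R7=8+1=9
CMP R7, 9  (cmp 9,9)
JNZ L0: not taken
STORE R3, [0] → M[0]=7
halt.

7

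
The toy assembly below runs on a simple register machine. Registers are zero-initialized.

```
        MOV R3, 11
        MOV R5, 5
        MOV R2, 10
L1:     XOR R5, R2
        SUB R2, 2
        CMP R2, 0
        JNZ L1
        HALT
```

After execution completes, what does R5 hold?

MOV R3, 11 → R3=11
MOV R5, 5 → R5=5
MOV R2, 10 → R2=10
XOR R5, R2 → R5=5^10=15
SUB R2, 2 → R2=10-2=8
CMP R2, 0  (cmp 8,0)
JNZ L1: taken
XOR R5, R2 → R5=15^8=7
SUB R2, 2 → R2=8-2=6
CMP R2, 0  (cmp 6,0)
JNZ L1: taken
XOR R5, R2 → R5=7^6=1
SUB R2, 2 → R2=6-2=4
CMP R2, 0  (cmp 4,0)
JNZ L1: taken
XOR R5, R2 → R5=1^4=5
SUB R2, 2 → R2=4-2=2
CMP R2, 0  (cmp 2,0)
JNZ L1: taken
XOR R5, R2 → R5=5^2=7
SUB R2, 2 → R2=2-2=0
CMP R2, 0  (cmp 0,0)
JNZ L1: not taken
halt.

7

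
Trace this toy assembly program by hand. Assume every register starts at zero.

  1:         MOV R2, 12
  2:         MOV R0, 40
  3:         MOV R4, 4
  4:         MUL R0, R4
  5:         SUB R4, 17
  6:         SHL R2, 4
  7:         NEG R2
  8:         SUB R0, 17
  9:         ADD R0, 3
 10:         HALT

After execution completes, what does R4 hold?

R2=12
R0=40
R4=4
R0=40*4=160
R4=4-17=-13
R2=12<<4=192
R2=-(192)=-192
R0=160-17=143
R0=143+3=146
halt.

-13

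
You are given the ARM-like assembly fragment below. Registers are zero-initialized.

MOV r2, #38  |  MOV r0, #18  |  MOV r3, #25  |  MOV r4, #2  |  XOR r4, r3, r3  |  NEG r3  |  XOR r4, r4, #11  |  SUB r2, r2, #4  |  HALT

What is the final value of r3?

r2=38
r0=18
r3=25
r4=2
r4=25^25=0
r3=-(25)=-25
r4=0^11=11
r2=38-4=34
halt.

-25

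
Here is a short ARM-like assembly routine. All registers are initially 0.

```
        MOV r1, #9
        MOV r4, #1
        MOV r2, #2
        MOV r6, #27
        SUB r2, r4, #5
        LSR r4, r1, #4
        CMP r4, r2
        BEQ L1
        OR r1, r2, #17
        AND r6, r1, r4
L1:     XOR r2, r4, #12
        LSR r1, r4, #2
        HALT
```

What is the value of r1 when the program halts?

0

r1=9
r4=1
r2=2
r6=27
r2=1-5=-4
r4=9>>4=0
CMP r4, r2  (cmp 0,-4)
BEQ L1: not taken
r1=(-4)|17=-3
r6=(-3)&0=0
r2=0^12=12
r1=0>>2=0
halt.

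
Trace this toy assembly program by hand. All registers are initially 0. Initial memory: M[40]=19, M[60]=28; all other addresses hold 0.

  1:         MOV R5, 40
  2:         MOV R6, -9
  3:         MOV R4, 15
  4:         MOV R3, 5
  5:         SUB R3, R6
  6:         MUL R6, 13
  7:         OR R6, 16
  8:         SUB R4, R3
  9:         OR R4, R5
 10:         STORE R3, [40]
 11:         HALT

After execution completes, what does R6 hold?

MOV R5, 40 → R5=40
MOV R6, -9 → R6=-9
MOV R4, 15 → R4=15
MOV R3, 5 → R3=5
SUB R3, R6 → R3=5-(-9)=14
MUL R6, 13 → R6=(-9)*13=-117
OR R6, 16 → R6=(-117)|16=-101
SUB R4, R3 → R4=15-14=1
OR R4, R5 → R4=1|40=41
STORE R3, [40] → M[40]=14
halt.

-101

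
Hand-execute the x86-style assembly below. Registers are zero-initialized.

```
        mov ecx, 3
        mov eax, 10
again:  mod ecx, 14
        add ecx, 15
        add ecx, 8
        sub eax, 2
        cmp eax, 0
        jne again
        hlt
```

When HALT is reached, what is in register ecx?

mov ecx, 3 → ecx=3
mov eax, 10 → eax=10
mod ecx, 14 → ecx=3%14=3
add ecx, 15 → ecx=3+15=18
add ecx, 8 → ecx=18+8=26
sub eax, 2 → eax=10-2=8
cmp eax, 0  (cmp 8,0)
jne again: taken
mod ecx, 14 → ecx=26%14=12
add ecx, 15 → ecx=12+15=27
add ecx, 8 → ecx=27+8=35
sub eax, 2 → eax=8-2=6
cmp eax, 0  (cmp 6,0)
jne again: taken
mod ecx, 14 → ecx=35%14=7
add ecx, 15 → ecx=7+15=22
add ecx, 8 → ecx=22+8=30
sub eax, 2 → eax=6-2=4
cmp eax, 0  (cmp 4,0)
jne again: taken
mod ecx, 14 → ecx=30%14=2
add ecx, 15 → ecx=2+15=17
add ecx, 8 → ecx=17+8=25
sub eax, 2 → eax=4-2=2
cmp eax, 0  (cmp 2,0)
jne again: taken
mod ecx, 14 → ecx=25%14=11
add ecx, 15 → ecx=11+15=26
add ecx, 8 → ecx=26+8=34
sub eax, 2 → eax=2-2=0
cmp eax, 0  (cmp 0,0)
jne again: not taken
halt.

34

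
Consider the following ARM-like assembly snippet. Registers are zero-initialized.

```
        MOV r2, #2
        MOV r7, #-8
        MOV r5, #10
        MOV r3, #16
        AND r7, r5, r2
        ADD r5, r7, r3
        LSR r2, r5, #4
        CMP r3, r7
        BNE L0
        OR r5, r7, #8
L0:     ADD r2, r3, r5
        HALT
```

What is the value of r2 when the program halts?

34

after MOV r2, #2: r2=2
after MOV r7, #-8: r7=-8
after MOV r5, #10: r5=10
after MOV r3, #16: r3=16
after AND r7, r5, r2: r7=10&2=2
after ADD r5, r7, r3: r5=2+16=18
after LSR r2, r5, #4: r2=18>>4=1
CMP r3, r7  (cmp 16,2)
BNE L0: taken
after ADD r2, r3, r5: r2=16+18=34
halt.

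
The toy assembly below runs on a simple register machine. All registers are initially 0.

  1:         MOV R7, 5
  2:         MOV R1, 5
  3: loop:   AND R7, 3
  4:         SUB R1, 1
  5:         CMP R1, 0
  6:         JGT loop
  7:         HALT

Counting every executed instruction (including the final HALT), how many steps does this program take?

R7=5
R1=5
R7=5&3=1
R1=5-1=4
CMP R1, 0  (cmp 4,0)
JGT loop: taken
R7=1&3=1
R1=4-1=3
CMP R1, 0  (cmp 3,0)
JGT loop: taken
R7=1&3=1
R1=3-1=2
CMP R1, 0  (cmp 2,0)
JGT loop: taken
R7=1&3=1
R1=2-1=1
CMP R1, 0  (cmp 1,0)
JGT loop: taken
R7=1&3=1
R1=1-1=0
CMP R1, 0  (cmp 0,0)
JGT loop: not taken
halt.
Total executed instructions: 23.

23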